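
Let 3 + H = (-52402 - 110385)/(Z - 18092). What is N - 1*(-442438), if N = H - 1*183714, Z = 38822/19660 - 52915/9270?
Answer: 21331737475027399/82447871584 ≈ 2.5873e+5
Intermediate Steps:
Z = -17010724/4556205 (Z = 38822*(1/19660) - 52915*1/9270 = 19411/9830 - 10583/1854 = -17010724/4556205 ≈ -3.7335)
H = 494347328583/82447871584 (H = -3 + (-52402 - 110385)/(-17010724/4556205 - 18092) = -3 - 162787/(-82447871584/4556205) = -3 - 162787*(-4556205/82447871584) = -3 + 741690943335/82447871584 = 494347328583/82447871584 ≈ 5.9959)
N = -15146333932854393/82447871584 (N = 494347328583/82447871584 - 1*183714 = 494347328583/82447871584 - 183714 = -15146333932854393/82447871584 ≈ -1.8371e+5)
N - 1*(-442438) = -15146333932854393/82447871584 - 1*(-442438) = -15146333932854393/82447871584 + 442438 = 21331737475027399/82447871584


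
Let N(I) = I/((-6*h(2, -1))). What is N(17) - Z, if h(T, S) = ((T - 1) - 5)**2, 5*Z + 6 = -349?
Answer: 6799/96 ≈ 70.823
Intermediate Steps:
Z = -71 (Z = -6/5 + (1/5)*(-349) = -6/5 - 349/5 = -71)
h(T, S) = (-6 + T)**2 (h(T, S) = ((-1 + T) - 5)**2 = (-6 + T)**2)
N(I) = -I/96 (N(I) = I/((-6*(-6 + 2)**2)) = I/((-6*(-4)**2)) = I/((-6*16)) = I/(-96) = I*(-1/96) = -I/96)
N(17) - Z = -1/96*17 - 1*(-71) = -17/96 + 71 = 6799/96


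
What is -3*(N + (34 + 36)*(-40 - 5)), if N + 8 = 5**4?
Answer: 7599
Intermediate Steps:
N = 617 (N = -8 + 5**4 = -8 + 625 = 617)
-3*(N + (34 + 36)*(-40 - 5)) = -3*(617 + (34 + 36)*(-40 - 5)) = -3*(617 + 70*(-45)) = -3*(617 - 3150) = -3*(-2533) = 7599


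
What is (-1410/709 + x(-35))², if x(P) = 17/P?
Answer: 3770328409/615784225 ≈ 6.1228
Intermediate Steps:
(-1410/709 + x(-35))² = (-1410/709 + 17/(-35))² = (-1410*1/709 + 17*(-1/35))² = (-1410/709 - 17/35)² = (-61403/24815)² = 3770328409/615784225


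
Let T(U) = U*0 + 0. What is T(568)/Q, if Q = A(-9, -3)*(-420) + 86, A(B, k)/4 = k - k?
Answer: 0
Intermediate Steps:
A(B, k) = 0 (A(B, k) = 4*(k - k) = 4*0 = 0)
T(U) = 0 (T(U) = 0 + 0 = 0)
Q = 86 (Q = 0*(-420) + 86 = 0 + 86 = 86)
T(568)/Q = 0/86 = 0*(1/86) = 0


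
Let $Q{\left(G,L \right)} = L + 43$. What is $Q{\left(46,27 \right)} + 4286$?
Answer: $4356$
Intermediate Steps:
$Q{\left(G,L \right)} = 43 + L$
$Q{\left(46,27 \right)} + 4286 = \left(43 + 27\right) + 4286 = 70 + 4286 = 4356$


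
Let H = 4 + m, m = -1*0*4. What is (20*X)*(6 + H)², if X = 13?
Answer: 26000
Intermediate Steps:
m = 0 (m = 0*4 = 0)
H = 4 (H = 4 + 0 = 4)
(20*X)*(6 + H)² = (20*13)*(6 + 4)² = 260*10² = 260*100 = 26000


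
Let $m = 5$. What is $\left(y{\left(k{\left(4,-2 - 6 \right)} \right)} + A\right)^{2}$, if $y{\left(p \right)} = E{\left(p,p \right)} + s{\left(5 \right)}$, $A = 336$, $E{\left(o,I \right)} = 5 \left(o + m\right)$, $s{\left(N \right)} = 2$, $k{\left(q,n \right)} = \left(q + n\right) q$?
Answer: $80089$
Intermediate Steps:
$k{\left(q,n \right)} = q \left(n + q\right)$ ($k{\left(q,n \right)} = \left(n + q\right) q = q \left(n + q\right)$)
$E{\left(o,I \right)} = 25 + 5 o$ ($E{\left(o,I \right)} = 5 \left(o + 5\right) = 5 \left(5 + o\right) = 25 + 5 o$)
$y{\left(p \right)} = 27 + 5 p$ ($y{\left(p \right)} = \left(25 + 5 p\right) + 2 = 27 + 5 p$)
$\left(y{\left(k{\left(4,-2 - 6 \right)} \right)} + A\right)^{2} = \left(\left(27 + 5 \cdot 4 \left(\left(-2 - 6\right) + 4\right)\right) + 336\right)^{2} = \left(\left(27 + 5 \cdot 4 \left(-8 + 4\right)\right) + 336\right)^{2} = \left(\left(27 + 5 \cdot 4 \left(-4\right)\right) + 336\right)^{2} = \left(\left(27 + 5 \left(-16\right)\right) + 336\right)^{2} = \left(\left(27 - 80\right) + 336\right)^{2} = \left(-53 + 336\right)^{2} = 283^{2} = 80089$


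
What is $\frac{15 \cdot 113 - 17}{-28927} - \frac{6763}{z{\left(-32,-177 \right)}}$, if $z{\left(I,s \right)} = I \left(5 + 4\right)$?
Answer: $\frac{195150037}{8330976} \approx 23.425$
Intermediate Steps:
$z{\left(I,s \right)} = 9 I$ ($z{\left(I,s \right)} = I 9 = 9 I$)
$\frac{15 \cdot 113 - 17}{-28927} - \frac{6763}{z{\left(-32,-177 \right)}} = \frac{15 \cdot 113 - 17}{-28927} - \frac{6763}{9 \left(-32\right)} = \left(1695 - 17\right) \left(- \frac{1}{28927}\right) - \frac{6763}{-288} = 1678 \left(- \frac{1}{28927}\right) - - \frac{6763}{288} = - \frac{1678}{28927} + \frac{6763}{288} = \frac{195150037}{8330976}$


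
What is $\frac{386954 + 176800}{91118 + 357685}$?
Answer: $\frac{187918}{149601} \approx 1.2561$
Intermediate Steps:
$\frac{386954 + 176800}{91118 + 357685} = \frac{563754}{448803} = 563754 \cdot \frac{1}{448803} = \frac{187918}{149601}$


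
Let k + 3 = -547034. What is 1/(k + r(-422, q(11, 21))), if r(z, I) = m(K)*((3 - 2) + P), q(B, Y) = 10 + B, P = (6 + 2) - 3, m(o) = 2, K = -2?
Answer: -1/547025 ≈ -1.8281e-6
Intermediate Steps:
P = 5 (P = 8 - 3 = 5)
r(z, I) = 12 (r(z, I) = 2*((3 - 2) + 5) = 2*(1 + 5) = 2*6 = 12)
k = -547037 (k = -3 - 547034 = -547037)
1/(k + r(-422, q(11, 21))) = 1/(-547037 + 12) = 1/(-547025) = -1/547025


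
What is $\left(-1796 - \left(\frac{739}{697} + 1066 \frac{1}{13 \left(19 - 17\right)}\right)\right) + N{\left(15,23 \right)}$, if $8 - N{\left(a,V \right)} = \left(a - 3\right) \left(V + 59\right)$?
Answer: $- \frac{1961400}{697} \approx -2814.1$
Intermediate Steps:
$N{\left(a,V \right)} = 8 - \left(-3 + a\right) \left(59 + V\right)$ ($N{\left(a,V \right)} = 8 - \left(a - 3\right) \left(V + 59\right) = 8 - \left(-3 + a\right) \left(59 + V\right)$)
$\left(-1796 - \left(\frac{739}{697} + 1066 \frac{1}{13 \left(19 - 17\right)}\right)\right) + N{\left(15,23 \right)} = \left(-1796 - \left(\frac{739}{697} + 1066 \frac{1}{13 \left(19 - 17\right)}\right)\right) + \left(185 - 885 + 3 \cdot 23 - 23 \cdot 15\right) = \left(-1796 - \left(\frac{739}{697} + \frac{1066}{2 \cdot 13}\right)\right) + \left(185 - 885 + 69 - 345\right) = \left(-1796 - \left(\frac{739}{697} + \frac{1066}{26}\right)\right) - 976 = \left(-1796 - \frac{29316}{697}\right) - 976 = - \frac{1281128}{697} - 976 = - \frac{1961400}{697}$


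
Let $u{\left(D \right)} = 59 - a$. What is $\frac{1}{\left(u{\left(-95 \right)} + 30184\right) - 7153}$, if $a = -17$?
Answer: $\frac{1}{23107} \approx 4.3277 \cdot 10^{-5}$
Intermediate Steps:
$u{\left(D \right)} = 76$ ($u{\left(D \right)} = 59 - -17 = 59 + 17 = 76$)
$\frac{1}{\left(u{\left(-95 \right)} + 30184\right) - 7153} = \frac{1}{\left(76 + 30184\right) - 7153} = \frac{1}{30260 - 7153} = \frac{1}{23107}$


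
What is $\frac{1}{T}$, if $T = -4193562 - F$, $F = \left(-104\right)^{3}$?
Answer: $- \frac{1}{3068698} \approx -3.2587 \cdot 10^{-7}$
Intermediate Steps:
$F = -1124864$
$T = -3068698$ ($T = -4193562 - -1124864 = -4193562 + 1124864 = -3068698$)
$\frac{1}{T} = \frac{1}{-3068698} = - \frac{1}{3068698}$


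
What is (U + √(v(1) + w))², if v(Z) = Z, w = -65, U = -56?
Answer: 3072 - 896*I ≈ 3072.0 - 896.0*I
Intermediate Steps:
(U + √(v(1) + w))² = (-56 + √(1 - 65))² = (-56 + √(-64))² = (-56 + 8*I)²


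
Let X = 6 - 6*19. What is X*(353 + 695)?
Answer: -113184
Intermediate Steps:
X = -108 (X = 6 - 114 = -108)
X*(353 + 695) = -108*(353 + 695) = -108*1048 = -113184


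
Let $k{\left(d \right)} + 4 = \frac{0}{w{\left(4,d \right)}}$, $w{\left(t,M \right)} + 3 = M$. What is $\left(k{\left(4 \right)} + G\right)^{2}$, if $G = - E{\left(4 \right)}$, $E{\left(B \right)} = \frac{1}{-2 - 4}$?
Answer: $\frac{529}{36} \approx 14.694$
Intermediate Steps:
$E{\left(B \right)} = - \frac{1}{6}$ ($E{\left(B \right)} = \frac{1}{-6} = - \frac{1}{6}$)
$w{\left(t,M \right)} = -3 + M$
$G = \frac{1}{6}$ ($G = \left(-1\right) \left(- \frac{1}{6}\right) = \frac{1}{6} \approx 0.16667$)
$k{\left(d \right)} = -4$ ($k{\left(d \right)} = -4 + \frac{0}{-3 + d} = -4 + 0 = -4$)
$\left(k{\left(4 \right)} + G\right)^{2} = \left(-4 + \frac{1}{6}\right)^{2} = \left(- \frac{23}{6}\right)^{2} = \frac{529}{36}$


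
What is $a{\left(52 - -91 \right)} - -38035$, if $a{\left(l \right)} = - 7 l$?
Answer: $37034$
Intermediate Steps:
$a{\left(52 - -91 \right)} - -38035 = - 7 \left(52 - -91\right) - -38035 = - 7 \left(52 + 91\right) + 38035 = \left(-7\right) 143 + 38035 = -1001 + 38035 = 37034$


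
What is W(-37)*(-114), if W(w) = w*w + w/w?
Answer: -156180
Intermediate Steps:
W(w) = 1 + w² (W(w) = w² + 1 = 1 + w²)
W(-37)*(-114) = (1 + (-37)²)*(-114) = (1 + 1369)*(-114) = 1370*(-114) = -156180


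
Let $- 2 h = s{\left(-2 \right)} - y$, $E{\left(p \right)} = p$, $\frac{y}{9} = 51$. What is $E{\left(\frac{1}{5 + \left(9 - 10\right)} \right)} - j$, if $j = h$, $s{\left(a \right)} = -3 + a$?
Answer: $- \frac{927}{4} \approx -231.75$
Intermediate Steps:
$y = 459$ ($y = 9 \cdot 51 = 459$)
$h = 232$ ($h = - \frac{\left(-3 - 2\right) - 459}{2} = - \frac{-5 - 459}{2} = \left(- \frac{1}{2}\right) \left(-464\right) = 232$)
$j = 232$
$E{\left(\frac{1}{5 + \left(9 - 10\right)} \right)} - j = \frac{1}{5 + \left(9 - 10\right)} - 232 = \frac{1}{5 - 1} - 232 = \frac{1}{4} - 232 = - \frac{927}{4}$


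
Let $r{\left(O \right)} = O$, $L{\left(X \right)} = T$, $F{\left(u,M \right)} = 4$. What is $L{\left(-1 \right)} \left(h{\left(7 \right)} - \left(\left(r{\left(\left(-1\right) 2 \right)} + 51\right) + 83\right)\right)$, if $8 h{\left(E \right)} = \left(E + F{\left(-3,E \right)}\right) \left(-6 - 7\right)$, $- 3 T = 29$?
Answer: $\frac{34771}{24} \approx 1448.8$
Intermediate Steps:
$T = - \frac{29}{3}$ ($T = \left(- \frac{1}{3}\right) 29 = - \frac{29}{3} \approx -9.6667$)
$L{\left(X \right)} = - \frac{29}{3}$
$h{\left(E \right)} = - \frac{13}{2} - \frac{13 E}{8}$ ($h{\left(E \right)} = \frac{\left(E + 4\right) \left(-6 - 7\right)}{8} = \frac{\left(4 + E\right) \left(-13\right)}{8} = \frac{-52 - 13 E}{8} = - \frac{13}{2} - \frac{13 E}{8}$)
$L{\left(-1 \right)} \left(h{\left(7 \right)} - \left(\left(r{\left(\left(-1\right) 2 \right)} + 51\right) + 83\right)\right) = - \frac{29 \left(\left(- \frac{13}{2} - \frac{91}{8}\right) - \left(\left(\left(-1\right) 2 + 51\right) + 83\right)\right)}{3} = - \frac{29 \left(\left(- \frac{13}{2} - \frac{91}{8}\right) - \left(\left(-2 + 51\right) + 83\right)\right)}{3} = - \frac{29 \left(- \frac{143}{8} - \left(49 + 83\right)\right)}{3} = - \frac{29 \left(- \frac{143}{8} - 132\right)}{3} = \left(- \frac{29}{3}\right) \left(- \frac{1199}{8}\right) = \frac{34771}{24}$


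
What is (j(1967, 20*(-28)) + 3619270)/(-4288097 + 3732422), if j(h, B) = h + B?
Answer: -3620677/555675 ≈ -6.5158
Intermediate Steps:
j(h, B) = B + h
(j(1967, 20*(-28)) + 3619270)/(-4288097 + 3732422) = ((20*(-28) + 1967) + 3619270)/(-4288097 + 3732422) = ((-560 + 1967) + 3619270)/(-555675) = (1407 + 3619270)*(-1/555675) = 3620677*(-1/555675) = -3620677/555675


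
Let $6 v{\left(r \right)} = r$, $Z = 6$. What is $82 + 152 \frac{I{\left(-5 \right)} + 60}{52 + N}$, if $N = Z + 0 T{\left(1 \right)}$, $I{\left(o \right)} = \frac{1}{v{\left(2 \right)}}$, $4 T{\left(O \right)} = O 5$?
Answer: $\frac{7166}{29} \approx 247.1$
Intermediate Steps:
$T{\left(O \right)} = \frac{5 O}{4}$ ($T{\left(O \right)} = \frac{O 5}{4} = \frac{5 O}{4}$)
$v{\left(r \right)} = \frac{r}{6}$
$I{\left(o \right)} = 3$ ($I{\left(o \right)} = \frac{1}{\frac{1}{6} \cdot 2} = \frac{1}{\frac{1}{3}} = 3$)
$N = 6$ ($N = 6 + 0 \cdot \frac{5}{4} \cdot 1 = 6 + 0 \cdot \frac{5}{4} = 6 + 0 = 6$)
$82 + 152 \frac{I{\left(-5 \right)} + 60}{52 + N} = 82 + 152 \frac{3 + 60}{52 + 6} = 82 + 152 \cdot \frac{63}{58} = 82 + \frac{4788}{29} = \frac{7166}{29}$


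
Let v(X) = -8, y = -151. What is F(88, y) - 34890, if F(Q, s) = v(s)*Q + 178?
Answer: -35416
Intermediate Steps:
F(Q, s) = 178 - 8*Q (F(Q, s) = -8*Q + 178 = 178 - 8*Q)
F(88, y) - 34890 = (178 - 8*88) - 34890 = (178 - 704) - 34890 = -526 - 34890 = -35416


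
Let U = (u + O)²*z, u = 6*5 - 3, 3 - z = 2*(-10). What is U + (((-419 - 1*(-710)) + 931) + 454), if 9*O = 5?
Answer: 1550348/81 ≈ 19140.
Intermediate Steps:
O = 5/9 (O = (⅑)*5 = 5/9 ≈ 0.55556)
z = 23 (z = 3 - 2*(-10) = 3 - 1*(-20) = 3 + 20 = 23)
u = 27 (u = 30 - 3 = 27)
U = 1414592/81 (U = (27 + 5/9)²*23 = (248/9)²*23 = (61504/81)*23 = 1414592/81 ≈ 17464.)
U + (((-419 - 1*(-710)) + 931) + 454) = 1414592/81 + (((-419 - 1*(-710)) + 931) + 454) = 1414592/81 + (((-419 + 710) + 931) + 454) = 1414592/81 + ((291 + 931) + 454) = 1414592/81 + (1222 + 454) = 1414592/81 + 1676 = 1550348/81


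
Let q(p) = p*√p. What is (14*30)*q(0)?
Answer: 0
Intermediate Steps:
q(p) = p^(3/2)
(14*30)*q(0) = (14*30)*0^(3/2) = 420*0 = 0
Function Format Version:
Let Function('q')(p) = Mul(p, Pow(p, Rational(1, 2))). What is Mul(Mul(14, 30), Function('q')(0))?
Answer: 0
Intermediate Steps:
Function('q')(p) = Pow(p, Rational(3, 2))
Mul(Mul(14, 30), Function('q')(0)) = Mul(Mul(14, 30), Pow(0, Rational(3, 2))) = Mul(420, 0) = 0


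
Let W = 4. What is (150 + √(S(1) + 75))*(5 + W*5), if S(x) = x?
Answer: 3750 + 50*√19 ≈ 3967.9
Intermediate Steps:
(150 + √(S(1) + 75))*(5 + W*5) = (150 + √(1 + 75))*(5 + 4*5) = (150 + √76)*(5 + 20) = (150 + 2*√19)*25 = 3750 + 50*√19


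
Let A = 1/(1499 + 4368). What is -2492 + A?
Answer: -14620563/5867 ≈ -2492.0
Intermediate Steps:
A = 1/5867 ≈ 0.00017044
-2492 + A = -2492 + 1/5867 = -14620563/5867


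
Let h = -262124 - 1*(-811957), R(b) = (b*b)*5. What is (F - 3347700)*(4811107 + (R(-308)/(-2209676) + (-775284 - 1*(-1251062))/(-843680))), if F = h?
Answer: -448115882827379978147449/33290347280 ≈ -1.3461e+13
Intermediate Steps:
R(b) = 5*b² (R(b) = b²*5 = 5*b²)
h = 549833 (h = -262124 + 811957 = 549833)
F = 549833
(F - 3347700)*(4811107 + (R(-308)/(-2209676) + (-775284 - 1*(-1251062))/(-843680))) = (549833 - 3347700)*(4811107 + ((5*(-308)²)/(-2209676) + (-775284 - 1*(-1251062))/(-843680))) = -2797867*(4811107 + ((5*94864)*(-1/2209676) + (-775284 + 1251062)*(-1/843680))) = -2797867*(4811107 + (474320*(-1/2209676) + 475778*(-1/843680))) = -2797867*(4811107 + (-16940/78917 - 237889/421840)) = -2797867*(4811107 - 25919455813/33290347280) = -2797867*160163396911783147/33290347280 = -448115882827379978147449/33290347280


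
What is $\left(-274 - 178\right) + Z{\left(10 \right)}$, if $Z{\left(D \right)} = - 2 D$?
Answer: $-472$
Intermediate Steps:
$\left(-274 - 178\right) + Z{\left(10 \right)} = \left(-274 - 178\right) - 20 = -452 - 20 = -472$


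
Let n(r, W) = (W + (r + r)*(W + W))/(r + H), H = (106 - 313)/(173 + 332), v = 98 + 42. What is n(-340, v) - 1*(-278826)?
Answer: 48028222482/171907 ≈ 2.7939e+5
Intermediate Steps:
v = 140
H = -207/505 ≈ -0.40990
n(r, W) = (W + 4*W*r)/(-207/505 + r) (n(r, W) = (W + (r + r)*(W + W))/(r - 207/505) = (W + (2*r)*(2*W))/(-207/505 + r) = (W + 4*W*r)/(-207/505 + r))
n(-340, v) - 1*(-278826) = 505*140*(1 + 4*(-340))/(-207 + 505*(-340)) - 1*(-278826) = 505*140*(1 - 1360)/(-207 - 171700) + 278826 = 505*140*(-1359)/(-171907) + 278826 = 505*140*(-1/171907)*(-1359) + 278826 = 96081300/171907 + 278826 = 48028222482/171907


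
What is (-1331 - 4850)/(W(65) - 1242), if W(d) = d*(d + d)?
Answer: -6181/7208 ≈ -0.85752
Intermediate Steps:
W(d) = 2*d**2 (W(d) = d*(2*d) = 2*d**2)
(-1331 - 4850)/(W(65) - 1242) = (-1331 - 4850)/(2*65**2 - 1242) = -6181/(2*4225 - 1242) = -6181/(8450 - 1242) = -6181/7208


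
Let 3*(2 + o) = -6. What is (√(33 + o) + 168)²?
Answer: (168 + √29)² ≈ 30062.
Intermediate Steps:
o = -4 (o = -2 + (⅓)*(-6) = -2 - 2 = -4)
(√(33 + o) + 168)² = (√(33 - 4) + 168)² = (√29 + 168)² = (168 + √29)²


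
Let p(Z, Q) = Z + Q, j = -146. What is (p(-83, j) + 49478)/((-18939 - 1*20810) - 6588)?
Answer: -49249/46337 ≈ -1.0628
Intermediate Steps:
p(Z, Q) = Q + Z
(p(-83, j) + 49478)/((-18939 - 1*20810) - 6588) = ((-146 - 83) + 49478)/((-18939 - 1*20810) - 6588) = (-229 + 49478)/((-18939 - 20810) - 6588) = 49249/(-39749 - 6588) = 49249/(-46337) = 49249*(-1/46337) = -49249/46337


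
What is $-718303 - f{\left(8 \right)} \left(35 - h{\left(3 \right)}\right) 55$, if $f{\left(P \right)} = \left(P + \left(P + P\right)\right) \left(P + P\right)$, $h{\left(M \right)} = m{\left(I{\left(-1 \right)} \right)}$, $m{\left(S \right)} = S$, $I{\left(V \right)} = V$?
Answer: $-1478623$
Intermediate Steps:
$h{\left(M \right)} = -1$
$f{\left(P \right)} = 6 P^{2}$ ($f{\left(P \right)} = \left(P + 2 P\right) 2 P = 3 P 2 P = 6 P^{2}$)
$-718303 - f{\left(8 \right)} \left(35 - h{\left(3 \right)}\right) 55 = -718303 - 6 \cdot 8^{2} \left(35 - -1\right) 55 = -718303 - 6 \cdot 64 \left(35 + 1\right) 55 = -718303 - 384 \cdot 36 \cdot 55 = -718303 - 13824 \cdot 55 = -718303 - 760320 = -1478623$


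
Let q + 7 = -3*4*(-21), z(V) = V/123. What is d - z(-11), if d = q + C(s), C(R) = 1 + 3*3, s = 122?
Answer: 31376/123 ≈ 255.09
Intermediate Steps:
C(R) = 10 (C(R) = 1 + 9 = 10)
z(V) = V/123 (z(V) = V*(1/123) = V/123)
q = 245 (q = -7 - 3*4*(-21) = -7 - 12*(-21) = -7 + 252 = 245)
d = 255 (d = 245 + 10 = 255)
d - z(-11) = 255 - (-11)/123 = 255 - 1*(-11/123) = 255 + 11/123 = 31376/123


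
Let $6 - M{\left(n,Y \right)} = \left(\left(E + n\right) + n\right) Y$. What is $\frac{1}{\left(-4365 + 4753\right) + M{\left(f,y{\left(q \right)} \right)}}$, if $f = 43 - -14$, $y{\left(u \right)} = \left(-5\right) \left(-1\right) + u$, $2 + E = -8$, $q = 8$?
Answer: $- \frac{1}{958} \approx -0.0010438$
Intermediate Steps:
$E = -10$ ($E = -2 - 8 = -10$)
$y{\left(u \right)} = 5 + u$
$f = 57$ ($f = 43 + 14 = 57$)
$M{\left(n,Y \right)} = 6 - Y \left(-10 + 2 n\right)$ ($M{\left(n,Y \right)} = 6 - \left(\left(-10 + n\right) + n\right) Y = 6 - \left(-10 + 2 n\right) Y = 6 - Y \left(-10 + 2 n\right)$)
$\frac{1}{\left(-4365 + 4753\right) + M{\left(f,y{\left(q \right)} \right)}} = \frac{1}{\left(-4365 + 4753\right) + \left(6 + 10 \left(5 + 8\right) - 2 \left(5 + 8\right) 57\right)} = \frac{1}{388 + \left(6 + 10 \cdot 13 - 26 \cdot 57\right)} = \frac{1}{388 + \left(6 + 130 - 1482\right)} = \frac{1}{388 - 1346} = \frac{1}{-958} = - \frac{1}{958}$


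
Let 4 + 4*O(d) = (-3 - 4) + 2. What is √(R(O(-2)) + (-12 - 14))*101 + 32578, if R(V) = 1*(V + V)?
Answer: 32578 + 101*I*√122/2 ≈ 32578.0 + 557.79*I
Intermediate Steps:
O(d) = -9/4 (O(d) = -1 + ((-3 - 4) + 2)/4 = -1 + (-7 + 2)/4 = -1 + (¼)*(-5) = -1 - 5/4 = -9/4)
R(V) = 2*V (R(V) = 1*(2*V) = 2*V)
√(R(O(-2)) + (-12 - 14))*101 + 32578 = √(2*(-9/4) + (-12 - 14))*101 + 32578 = √(-9/2 - 26)*101 + 32578 = √(-61/2)*101 + 32578 = (I*√122/2)*101 + 32578 = 101*I*√122/2 + 32578 = 32578 + 101*I*√122/2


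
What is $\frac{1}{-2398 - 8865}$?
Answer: $- \frac{1}{11263} \approx -8.8786 \cdot 10^{-5}$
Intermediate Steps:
$\frac{1}{-2398 - 8865} = \frac{1}{-11263} = - \frac{1}{11263}$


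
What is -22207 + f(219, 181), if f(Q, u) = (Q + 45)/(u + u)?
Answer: -4019335/181 ≈ -22206.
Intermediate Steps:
f(Q, u) = (45 + Q)/(2*u) (f(Q, u) = (45 + Q)/((2*u)) = (45 + Q)*(1/(2*u)) = (45 + Q)/(2*u))
-22207 + f(219, 181) = -22207 + (½)*(45 + 219)/181 = -22207 + (½)*(1/181)*264 = -22207 + 132/181 = -4019335/181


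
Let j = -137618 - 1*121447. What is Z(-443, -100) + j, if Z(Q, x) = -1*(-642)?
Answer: -258423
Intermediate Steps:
j = -259065 (j = -137618 - 121447 = -259065)
Z(Q, x) = 642
Z(-443, -100) + j = 642 - 259065 = -258423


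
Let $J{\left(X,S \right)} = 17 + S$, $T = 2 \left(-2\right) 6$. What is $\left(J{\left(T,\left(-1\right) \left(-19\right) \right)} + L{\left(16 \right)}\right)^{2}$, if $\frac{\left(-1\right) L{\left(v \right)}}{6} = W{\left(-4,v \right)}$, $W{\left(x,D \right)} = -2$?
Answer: $2304$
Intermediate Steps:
$L{\left(v \right)} = 12$ ($L{\left(v \right)} = \left(-6\right) \left(-2\right) = 12$)
$T = -24$ ($T = \left(-4\right) 6 = -24$)
$\left(J{\left(T,\left(-1\right) \left(-19\right) \right)} + L{\left(16 \right)}\right)^{2} = \left(\left(17 - -19\right) + 12\right)^{2} = \left(\left(17 + 19\right) + 12\right)^{2} = \left(36 + 12\right)^{2} = 48^{2} = 2304$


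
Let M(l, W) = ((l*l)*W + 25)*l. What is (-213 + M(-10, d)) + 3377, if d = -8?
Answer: 10914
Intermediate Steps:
M(l, W) = l*(25 + W*l²) (M(l, W) = (l²*W + 25)*l = (W*l² + 25)*l = (25 + W*l²)*l = l*(25 + W*l²))
(-213 + M(-10, d)) + 3377 = (-213 - 10*(25 - 8*(-10)²)) + 3377 = (-213 - 10*(25 - 8*100)) + 3377 = (-213 - 10*(25 - 800)) + 3377 = (-213 - 10*(-775)) + 3377 = (-213 + 7750) + 3377 = 7537 + 3377 = 10914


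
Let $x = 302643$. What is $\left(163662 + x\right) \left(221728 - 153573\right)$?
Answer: $31781017275$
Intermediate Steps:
$\left(163662 + x\right) \left(221728 - 153573\right) = \left(163662 + 302643\right) \left(221728 - 153573\right) = 466305 \cdot 68155 = 31781017275$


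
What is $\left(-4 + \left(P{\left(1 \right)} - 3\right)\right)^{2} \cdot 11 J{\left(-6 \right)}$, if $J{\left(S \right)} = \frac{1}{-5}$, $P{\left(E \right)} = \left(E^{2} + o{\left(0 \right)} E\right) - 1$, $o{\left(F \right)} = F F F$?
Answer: $- \frac{539}{5} \approx -107.8$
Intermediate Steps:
$o{\left(F \right)} = F^{3}$ ($o{\left(F \right)} = F^{2} F = F^{3}$)
$P{\left(E \right)} = -1 + E^{2}$ ($P{\left(E \right)} = \left(E^{2} + 0^{3} E\right) - 1 = \left(E^{2} + 0 E\right) - 1 = \left(E^{2} + 0\right) - 1 = E^{2} - 1 = -1 + E^{2}$)
$J{\left(S \right)} = - \frac{1}{5}$
$\left(-4 + \left(P{\left(1 \right)} - 3\right)\right)^{2} \cdot 11 J{\left(-6 \right)} = \left(-4 - \left(4 - 1\right)\right)^{2} \cdot 11 \left(- \frac{1}{5}\right) = \left(-4 + \left(\left(-1 + 1\right) - 3\right)\right)^{2} \cdot 11 \left(- \frac{1}{5}\right) = \left(-4 + \left(0 - 3\right)\right)^{2} \cdot 11 \left(- \frac{1}{5}\right) = \left(-4 - 3\right)^{2} \cdot 11 \left(- \frac{1}{5}\right) = \left(-7\right)^{2} \cdot 11 \left(- \frac{1}{5}\right) = 49 \cdot 11 \left(- \frac{1}{5}\right) = 539 \left(- \frac{1}{5}\right) = - \frac{539}{5}$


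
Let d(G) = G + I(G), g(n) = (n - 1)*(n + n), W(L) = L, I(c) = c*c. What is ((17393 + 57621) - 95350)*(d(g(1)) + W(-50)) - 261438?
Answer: 755362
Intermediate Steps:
I(c) = c²
g(n) = 2*n*(-1 + n) (g(n) = (-1 + n)*(2*n) = 2*n*(-1 + n))
d(G) = G + G²
((17393 + 57621) - 95350)*(d(g(1)) + W(-50)) - 261438 = ((17393 + 57621) - 95350)*((2*1*(-1 + 1))*(1 + 2*1*(-1 + 1)) - 50) - 261438 = (75014 - 95350)*((2*1*0)*(1 + 2*1*0) - 50) - 261438 = -20336*(0*(1 + 0) - 50) - 261438 = -20336*(0*1 - 50) - 261438 = -20336*(0 - 50) - 261438 = -20336*(-50) - 261438 = 1016800 - 261438 = 755362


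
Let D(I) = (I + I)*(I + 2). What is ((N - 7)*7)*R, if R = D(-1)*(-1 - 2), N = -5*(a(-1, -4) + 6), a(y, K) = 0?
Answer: -1554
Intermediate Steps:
D(I) = 2*I*(2 + I) (D(I) = (2*I)*(2 + I) = 2*I*(2 + I))
N = -30 (N = -5*(0 + 6) = -5*6 = -30)
R = 6 (R = (2*(-1)*(2 - 1))*(-1 - 2) = (2*(-1)*1)*(-3) = -2*(-3) = 6)
((N - 7)*7)*R = ((-30 - 7)*7)*6 = -37*7*6 = -259*6 = -1554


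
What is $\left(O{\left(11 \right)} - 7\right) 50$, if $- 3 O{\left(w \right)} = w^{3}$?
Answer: $- \frac{67600}{3} \approx -22533.0$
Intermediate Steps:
$O{\left(w \right)} = - \frac{w^{3}}{3}$
$\left(O{\left(11 \right)} - 7\right) 50 = \left(- \frac{11^{3}}{3} - 7\right) 50 = \left(\left(- \frac{1}{3}\right) 1331 - 7\right) 50 = \left(- \frac{1331}{3} - 7\right) 50 = \left(- \frac{1352}{3}\right) 50 = - \frac{67600}{3}$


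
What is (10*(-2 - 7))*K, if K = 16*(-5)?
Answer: 7200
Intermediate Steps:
K = -80
(10*(-2 - 7))*K = (10*(-2 - 7))*(-80) = (10*(-9))*(-80) = -90*(-80) = 7200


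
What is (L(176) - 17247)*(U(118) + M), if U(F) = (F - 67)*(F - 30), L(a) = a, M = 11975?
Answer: -281039873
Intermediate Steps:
U(F) = (-67 + F)*(-30 + F)
(L(176) - 17247)*(U(118) + M) = (176 - 17247)*((2010 + 118² - 97*118) + 11975) = -17071*((2010 + 13924 - 11446) + 11975) = -17071*(4488 + 11975) = -17071*16463 = -281039873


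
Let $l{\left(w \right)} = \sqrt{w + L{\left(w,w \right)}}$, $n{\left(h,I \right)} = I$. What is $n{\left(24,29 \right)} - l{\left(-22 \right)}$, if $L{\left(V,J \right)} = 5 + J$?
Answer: $29 - i \sqrt{39} \approx 29.0 - 6.245 i$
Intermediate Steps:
$l{\left(w \right)} = \sqrt{5 + 2 w}$ ($l{\left(w \right)} = \sqrt{w + \left(5 + w\right)} = \sqrt{5 + 2 w}$)
$n{\left(24,29 \right)} - l{\left(-22 \right)} = 29 - \sqrt{5 + 2 \left(-22\right)} = 29 - \sqrt{5 - 44} = 29 - \sqrt{-39} = 29 - i \sqrt{39}$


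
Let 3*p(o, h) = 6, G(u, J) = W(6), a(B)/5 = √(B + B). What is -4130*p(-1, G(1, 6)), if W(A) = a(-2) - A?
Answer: -8260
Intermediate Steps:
a(B) = 5*√2*√B (a(B) = 5*√(B + B) = 5*√(2*B) = 5*(√2*√B) = 5*√2*√B)
W(A) = -A + 10*I (W(A) = 5*√2*√(-2) - A = 5*√2*(I*√2) - A = 10*I - A = -A + 10*I)
G(u, J) = -6 + 10*I (G(u, J) = -1*6 + 10*I = -6 + 10*I)
p(o, h) = 2 (p(o, h) = (⅓)*6 = 2)
-4130*p(-1, G(1, 6)) = -4130*2 = -8260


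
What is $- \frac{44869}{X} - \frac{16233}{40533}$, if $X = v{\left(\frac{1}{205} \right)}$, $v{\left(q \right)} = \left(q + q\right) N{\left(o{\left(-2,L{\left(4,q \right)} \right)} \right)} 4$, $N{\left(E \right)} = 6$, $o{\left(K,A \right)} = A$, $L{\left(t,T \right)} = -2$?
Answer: $- \frac{124276396823}{648528} \approx -1.9163 \cdot 10^{5}$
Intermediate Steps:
$v{\left(q \right)} = 48 q$ ($v{\left(q \right)} = \left(q + q\right) 6 \cdot 4 = 2 q 6 \cdot 4 = 12 q 4 = 48 q$)
$X = \frac{48}{205} \approx 0.23415$
$- \frac{44869}{X} - \frac{16233}{40533} = - \frac{44869}{\frac{48}{205}} - \frac{16233}{40533} = \left(-44869\right) \frac{205}{48} - \frac{5411}{13511} = - \frac{9198145}{48} - \frac{5411}{13511} = - \frac{124276396823}{648528}$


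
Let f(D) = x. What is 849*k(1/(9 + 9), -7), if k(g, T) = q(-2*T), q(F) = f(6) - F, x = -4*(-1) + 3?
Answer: -5943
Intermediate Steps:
x = 7 (x = 4 + 3 = 7)
f(D) = 7
q(F) = 7 - F
k(g, T) = 7 + 2*T (k(g, T) = 7 - (-2)*T = 7 + 2*T)
849*k(1/(9 + 9), -7) = 849*(7 + 2*(-7)) = 849*(7 - 14) = 849*(-7) = -5943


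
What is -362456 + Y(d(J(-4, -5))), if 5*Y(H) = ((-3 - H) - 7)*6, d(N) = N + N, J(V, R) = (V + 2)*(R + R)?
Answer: -362516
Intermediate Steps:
J(V, R) = 2*R*(2 + V) (J(V, R) = (2 + V)*(2*R) = 2*R*(2 + V))
d(N) = 2*N
Y(H) = -12 - 6*H/5 (Y(H) = (((-3 - H) - 7)*6)/5 = ((-10 - H)*6)/5 = (-60 - 6*H)/5 = -12 - 6*H/5)
-362456 + Y(d(J(-4, -5))) = -362456 + (-12 - 12*2*(-5)*(2 - 4)/5) = -362456 + (-12 - 12*2*(-5)*(-2)/5) = -362456 + (-12 - 12*20/5) = -362456 + (-12 - 6/5*40) = -362456 + (-12 - 48) = -362456 - 60 = -362516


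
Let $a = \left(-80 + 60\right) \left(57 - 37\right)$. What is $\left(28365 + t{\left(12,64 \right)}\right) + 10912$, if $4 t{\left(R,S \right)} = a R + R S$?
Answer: $38269$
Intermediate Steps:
$a = -400$ ($a = - 20 \left(57 - 37\right) = \left(-20\right) 20 = -400$)
$t{\left(R,S \right)} = - 100 R + \frac{R S}{4}$ ($t{\left(R,S \right)} = \frac{- 400 R + R S}{4} = - 100 R + \frac{R S}{4}$)
$\left(28365 + t{\left(12,64 \right)}\right) + 10912 = \left(28365 + \frac{1}{4} \cdot 12 \left(-400 + 64\right)\right) + 10912 = \left(28365 + \frac{1}{4} \cdot 12 \left(-336\right)\right) + 10912 = \left(28365 - 1008\right) + 10912 = 27357 + 10912 = 38269$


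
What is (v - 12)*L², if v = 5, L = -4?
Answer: -112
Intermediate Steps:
(v - 12)*L² = (5 - 12)*(-4)² = -7*16 = -112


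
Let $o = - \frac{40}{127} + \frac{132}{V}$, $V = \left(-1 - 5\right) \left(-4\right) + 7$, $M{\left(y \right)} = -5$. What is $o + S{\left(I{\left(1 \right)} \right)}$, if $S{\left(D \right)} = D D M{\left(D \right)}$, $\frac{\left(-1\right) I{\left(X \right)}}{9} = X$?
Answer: $- \frac{1578961}{3937} \approx -401.06$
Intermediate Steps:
$I{\left(X \right)} = - 9 X$
$V = 31$ ($V = \left(-1 - 5\right) \left(-4\right) + 7 = \left(-6\right) \left(-4\right) + 7 = 24 + 7 = 31$)
$o = \frac{15524}{3937}$ ($o = - \frac{40}{127} + \frac{132}{31} = \frac{15524}{3937} \approx 3.9431$)
$S{\left(D \right)} = - 5 D^{2}$ ($S{\left(D \right)} = D D \left(-5\right) = D^{2} \left(-5\right) = - 5 D^{2}$)
$o + S{\left(I{\left(1 \right)} \right)} = \frac{15524}{3937} - 5 \left(\left(-9\right) 1\right)^{2} = \frac{15524}{3937} - 5 \left(-9\right)^{2} = \frac{15524}{3937} - 405 = - \frac{1578961}{3937}$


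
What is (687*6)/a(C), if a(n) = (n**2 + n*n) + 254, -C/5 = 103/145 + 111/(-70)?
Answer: 339726996/24091901 ≈ 14.101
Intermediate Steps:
C = 1777/406 (C = -5*(103/145 + 111/(-70)) = -5*(103*(1/145) + 111*(-1/70)) = -5*(103/145 - 111/70) = -5*(-1777/2030) = 1777/406 ≈ 4.3768)
a(n) = 254 + 2*n**2 (a(n) = (n**2 + n**2) + 254 = 2*n**2 + 254 = 254 + 2*n**2)
(687*6)/a(C) = (687*6)/(254 + 2*(1777/406)**2) = 4122/(254 + 2*(3157729/164836)) = 4122/(254 + 3157729/82418) = 4122/(24091901/82418) = 4122*(82418/24091901) = 339726996/24091901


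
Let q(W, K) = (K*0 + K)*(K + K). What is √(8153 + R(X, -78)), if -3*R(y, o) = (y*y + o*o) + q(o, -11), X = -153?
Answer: 2*I*√3957/3 ≈ 41.936*I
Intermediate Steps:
q(W, K) = 2*K² (q(W, K) = (0 + K)*(2*K) = K*(2*K) = 2*K²)
R(y, o) = -242/3 - o²/3 - y²/3 (R(y, o) = -((y*y + o*o) + 2*(-11)²)/3 = -((y² + o²) + 2*121)/3 = -((o² + y²) + 242)/3 = -(242 + o² + y²)/3 = -242/3 - o²/3 - y²/3)
√(8153 + R(X, -78)) = √(8153 + (-242/3 - ⅓*(-78)² - ⅓*(-153)²)) = √(8153 + (-242/3 - ⅓*6084 - ⅓*23409)) = √(8153 + (-242/3 - 2028 - 7803)) = √(8153 - 29735/3) = √(-5276/3) = 2*I*√3957/3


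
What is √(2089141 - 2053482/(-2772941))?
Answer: √16063832409862556383/2772941 ≈ 1445.4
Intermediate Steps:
√(2089141 - 2053482/(-2772941)) = √(2089141 - 2053482*(-1/2772941)) = √(2089141 + 2053482/2772941) = √(5793066787163/2772941) = √16063832409862556383/2772941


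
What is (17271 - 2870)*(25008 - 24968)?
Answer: 576040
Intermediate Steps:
(17271 - 2870)*(25008 - 24968) = 14401*40 = 576040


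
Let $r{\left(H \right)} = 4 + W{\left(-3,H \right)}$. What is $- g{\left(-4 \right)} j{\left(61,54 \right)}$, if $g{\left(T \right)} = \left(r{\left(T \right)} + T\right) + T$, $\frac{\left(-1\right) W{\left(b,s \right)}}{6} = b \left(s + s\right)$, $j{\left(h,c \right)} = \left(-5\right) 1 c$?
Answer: $-39960$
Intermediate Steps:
$j{\left(h,c \right)} = - 5 c$
$W{\left(b,s \right)} = - 12 b s$ ($W{\left(b,s \right)} = - 6 b \left(s + s\right) = - 6 b 2 s = - 6 \cdot 2 b s = - 12 b s$)
$r{\left(H \right)} = 4 + 36 H$ ($r{\left(H \right)} = 4 - - 36 H = 4 + 36 H$)
$g{\left(T \right)} = 4 + 38 T$ ($g{\left(T \right)} = \left(\left(4 + 36 T\right) + T\right) + T = \left(4 + 37 T\right) + T = 4 + 38 T$)
$- g{\left(-4 \right)} j{\left(61,54 \right)} = - (4 + 38 \left(-4\right)) \left(\left(-5\right) 54\right) = - (4 - 152) \left(-270\right) = \left(-1\right) \left(-148\right) \left(-270\right) = 148 \left(-270\right) = -39960$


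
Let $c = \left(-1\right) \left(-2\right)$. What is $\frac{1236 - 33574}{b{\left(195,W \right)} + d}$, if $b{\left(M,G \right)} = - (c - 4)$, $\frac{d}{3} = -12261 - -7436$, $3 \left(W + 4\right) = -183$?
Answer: $\frac{32338}{14473} \approx 2.2344$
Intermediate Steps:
$W = -65$ ($W = -4 + \frac{1}{3} \left(-183\right) = -4 - 61 = -65$)
$c = 2$
$d = -14475$ ($d = 3 \left(-12261 - -7436\right) = 3 \left(-12261 + 7436\right) = 3 \left(-4825\right) = -14475$)
$b{\left(M,G \right)} = 2$ ($b{\left(M,G \right)} = - (2 - 4) = \left(-1\right) \left(-2\right) = 2$)
$\frac{1236 - 33574}{b{\left(195,W \right)} + d} = \frac{1236 - 33574}{2 - 14475} = - \frac{32338}{-14473} = \left(-32338\right) \left(- \frac{1}{14473}\right) = \frac{32338}{14473}$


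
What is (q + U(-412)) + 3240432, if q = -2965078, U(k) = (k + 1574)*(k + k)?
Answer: -682134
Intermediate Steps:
U(k) = 2*k*(1574 + k) (U(k) = (1574 + k)*(2*k) = 2*k*(1574 + k))
(q + U(-412)) + 3240432 = (-2965078 + 2*(-412)*(1574 - 412)) + 3240432 = (-2965078 + 2*(-412)*1162) + 3240432 = (-2965078 - 957488) + 3240432 = -3922566 + 3240432 = -682134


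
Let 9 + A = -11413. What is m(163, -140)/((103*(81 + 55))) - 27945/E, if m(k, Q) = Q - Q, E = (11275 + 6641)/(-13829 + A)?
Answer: 235213065/5972 ≈ 39386.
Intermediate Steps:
A = -11422 (A = -9 - 11413 = -11422)
E = -5972/8417 (E = (11275 + 6641)/(-13829 - 11422) = 17916/(-25251) = 17916*(-1/25251) = -5972/8417 ≈ -0.70952)
m(k, Q) = 0
m(163, -140)/((103*(81 + 55))) - 27945/E = 0/((103*(81 + 55))) - 27945/(-5972/8417) = 0/((103*136)) - 27945*(-8417/5972) = 0/14008 + 235213065/5972 = 0*(1/14008) + 235213065/5972 = 0 + 235213065/5972 = 235213065/5972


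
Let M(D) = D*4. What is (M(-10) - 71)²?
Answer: 12321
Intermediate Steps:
M(D) = 4*D
(M(-10) - 71)² = (4*(-10) - 71)² = (-40 - 71)² = (-111)² = 12321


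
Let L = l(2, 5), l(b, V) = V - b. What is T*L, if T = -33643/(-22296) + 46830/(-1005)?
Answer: -67354031/497944 ≈ -135.26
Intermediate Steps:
L = 3 (L = 5 - 1*2 = 5 - 2 = 3)
T = -67354031/1493832 (T = -33643*(-1/22296) + 46830*(-1/1005) = 33643/22296 - 3122/67 = -67354031/1493832 ≈ -45.088)
T*L = -67354031/1493832*3 = -67354031/497944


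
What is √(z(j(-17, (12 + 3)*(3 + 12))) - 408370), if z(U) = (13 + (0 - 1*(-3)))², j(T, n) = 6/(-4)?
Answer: 3*I*√45346 ≈ 638.84*I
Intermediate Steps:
j(T, n) = -3/2 (j(T, n) = -¼*6 = -3/2)
z(U) = 256 (z(U) = (13 + (0 + 3))² = (13 + 3)² = 16² = 256)
√(z(j(-17, (12 + 3)*(3 + 12))) - 408370) = √(256 - 408370) = √(-408114) = 3*I*√45346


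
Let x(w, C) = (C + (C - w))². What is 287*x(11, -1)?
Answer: 48503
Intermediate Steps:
x(w, C) = (-w + 2*C)²
287*x(11, -1) = 287*(-1*11 + 2*(-1))² = 287*(-11 - 2)² = 287*(-13)² = 287*169 = 48503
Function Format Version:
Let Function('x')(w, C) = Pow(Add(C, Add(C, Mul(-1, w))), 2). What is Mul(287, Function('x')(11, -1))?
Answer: 48503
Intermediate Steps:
Function('x')(w, C) = Pow(Add(Mul(-1, w), Mul(2, C)), 2)
Mul(287, Function('x')(11, -1)) = Mul(287, Pow(Add(Mul(-1, 11), Mul(2, -1)), 2)) = Mul(287, Pow(Add(-11, -2), 2)) = Mul(287, Pow(-13, 2)) = Mul(287, 169) = 48503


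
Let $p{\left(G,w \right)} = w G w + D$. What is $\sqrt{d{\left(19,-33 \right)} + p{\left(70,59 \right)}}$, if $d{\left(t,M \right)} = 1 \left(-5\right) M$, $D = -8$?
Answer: $\sqrt{243827} \approx 493.79$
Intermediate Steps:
$p{\left(G,w \right)} = -8 + G w^{2}$ ($p{\left(G,w \right)} = w G w - 8 = G w w - 8 = G w^{2} - 8 = -8 + G w^{2}$)
$d{\left(t,M \right)} = - 5 M$
$\sqrt{d{\left(19,-33 \right)} + p{\left(70,59 \right)}} = \sqrt{\left(-5\right) \left(-33\right) - \left(8 - 70 \cdot 59^{2}\right)} = \sqrt{165 + \left(-8 + 70 \cdot 3481\right)} = \sqrt{165 + \left(-8 + 243670\right)} = \sqrt{165 + 243662} = \sqrt{243827}$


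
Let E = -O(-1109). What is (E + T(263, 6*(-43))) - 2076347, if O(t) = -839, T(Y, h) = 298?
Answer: -2075210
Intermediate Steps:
E = 839 (E = -1*(-839) = 839)
(E + T(263, 6*(-43))) - 2076347 = (839 + 298) - 2076347 = 1137 - 2076347 = -2075210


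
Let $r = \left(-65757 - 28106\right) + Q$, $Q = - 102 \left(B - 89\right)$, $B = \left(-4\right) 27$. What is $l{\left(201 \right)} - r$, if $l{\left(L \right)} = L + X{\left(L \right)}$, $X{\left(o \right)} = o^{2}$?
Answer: $114371$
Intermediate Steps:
$B = -108$
$Q = 20094$ ($Q = - 102 \left(-108 - 89\right) = \left(-102\right) \left(-197\right) = 20094$)
$r = -73769$ ($r = \left(-65757 - 28106\right) + 20094 = -93863 + 20094 = -73769$)
$l{\left(L \right)} = L + L^{2}$
$l{\left(201 \right)} - r = 201 \left(1 + 201\right) - -73769 = 201 \cdot 202 + 73769 = 40602 + 73769 = 114371$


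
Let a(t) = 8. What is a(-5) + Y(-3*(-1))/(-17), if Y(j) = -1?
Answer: 137/17 ≈ 8.0588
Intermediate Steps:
a(-5) + Y(-3*(-1))/(-17) = 8 - 1/(-17) = 8 - 1/17*(-1) = 8 + 1/17 = 137/17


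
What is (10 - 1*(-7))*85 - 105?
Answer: 1340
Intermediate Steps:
(10 - 1*(-7))*85 - 105 = (10 + 7)*85 - 105 = 17*85 - 105 = 1445 - 105 = 1340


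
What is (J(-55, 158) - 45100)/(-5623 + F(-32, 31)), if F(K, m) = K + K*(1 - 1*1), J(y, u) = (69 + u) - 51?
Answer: 44924/5655 ≈ 7.9441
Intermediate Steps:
J(y, u) = 18 + u
F(K, m) = K (F(K, m) = K + K*(1 - 1) = K + K*0 = K + 0 = K)
(J(-55, 158) - 45100)/(-5623 + F(-32, 31)) = ((18 + 158) - 45100)/(-5623 - 32) = (176 - 45100)/(-5655) = -44924*(-1/5655) = 44924/5655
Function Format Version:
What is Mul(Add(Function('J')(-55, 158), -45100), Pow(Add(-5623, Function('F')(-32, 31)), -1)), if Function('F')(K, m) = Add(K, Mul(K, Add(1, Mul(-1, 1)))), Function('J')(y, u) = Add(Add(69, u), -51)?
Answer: Rational(44924, 5655) ≈ 7.9441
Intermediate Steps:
Function('J')(y, u) = Add(18, u)
Function('F')(K, m) = K (Function('F')(K, m) = Add(K, Mul(K, Add(1, -1))) = Add(K, Mul(K, 0)) = Add(K, 0) = K)
Mul(Add(Function('J')(-55, 158), -45100), Pow(Add(-5623, Function('F')(-32, 31)), -1)) = Mul(Add(Add(18, 158), -45100), Pow(Add(-5623, -32), -1)) = Mul(Add(176, -45100), Pow(-5655, -1)) = Mul(-44924, Rational(-1, 5655)) = Rational(44924, 5655)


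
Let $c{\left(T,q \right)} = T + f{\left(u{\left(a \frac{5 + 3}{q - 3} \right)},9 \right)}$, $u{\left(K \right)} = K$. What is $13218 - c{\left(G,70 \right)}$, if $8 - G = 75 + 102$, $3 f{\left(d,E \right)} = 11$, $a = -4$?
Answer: $\frac{40150}{3} \approx 13383.0$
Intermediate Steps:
$f{\left(d,E \right)} = \frac{11}{3}$ ($f{\left(d,E \right)} = \frac{1}{3} \cdot 11 = \frac{11}{3}$)
$G = -169$ ($G = 8 - \left(75 + 102\right) = 8 - 177 = -169$)
$c{\left(T,q \right)} = \frac{11}{3} + T$ ($c{\left(T,q \right)} = T + \frac{11}{3} = \frac{11}{3} + T$)
$13218 - c{\left(G,70 \right)} = 13218 - \left(\frac{11}{3} - 169\right) = 13218 - - \frac{496}{3} = 13218 + \frac{496}{3} = \frac{40150}{3}$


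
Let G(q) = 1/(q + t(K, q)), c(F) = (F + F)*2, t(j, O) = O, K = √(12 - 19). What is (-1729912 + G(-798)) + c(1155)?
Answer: -2753566033/1596 ≈ -1.7253e+6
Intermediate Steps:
K = I*√7 (K = √(-7) = I*√7 ≈ 2.6458*I)
c(F) = 4*F (c(F) = (2*F)*2 = 4*F)
G(q) = 1/(2*q) (G(q) = 1/(q + q) = 1/(2*q))
(-1729912 + G(-798)) + c(1155) = (-1729912 + (½)/(-798)) + 4*1155 = (-1729912 + (½)*(-1/798)) + 4620 = (-1729912 - 1/1596) + 4620 = -2760939553/1596 + 4620 = -2753566033/1596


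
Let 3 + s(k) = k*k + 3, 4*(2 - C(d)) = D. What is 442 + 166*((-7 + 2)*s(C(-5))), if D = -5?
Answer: -66599/8 ≈ -8324.9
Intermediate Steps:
C(d) = 13/4 (C(d) = 2 - ¼*(-5) = 2 + 5/4 = 13/4)
s(k) = k² (s(k) = -3 + (k*k + 3) = -3 + (k² + 3) = -3 + (3 + k²) = k²)
442 + 166*((-7 + 2)*s(C(-5))) = 442 + 166*((-7 + 2)*(13/4)²) = 442 + 166*(-5*169/16) = 442 + 166*(-845/16) = 442 - 70135/8 = -66599/8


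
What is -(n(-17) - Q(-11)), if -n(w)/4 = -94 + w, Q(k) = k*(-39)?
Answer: -15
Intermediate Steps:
Q(k) = -39*k
n(w) = 376 - 4*w (n(w) = -4*(-94 + w) = 376 - 4*w)
-(n(-17) - Q(-11)) = -((376 - 4*(-17)) - (-39)*(-11)) = -((376 + 68) - 1*429) = -(444 - 429) = -1*15 = -15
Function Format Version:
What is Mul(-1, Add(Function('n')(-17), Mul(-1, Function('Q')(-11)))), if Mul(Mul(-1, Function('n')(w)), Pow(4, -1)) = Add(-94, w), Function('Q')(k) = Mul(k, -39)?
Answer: -15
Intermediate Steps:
Function('Q')(k) = Mul(-39, k)
Function('n')(w) = Add(376, Mul(-4, w)) (Function('n')(w) = Mul(-4, Add(-94, w)) = Add(376, Mul(-4, w)))
Mul(-1, Add(Function('n')(-17), Mul(-1, Function('Q')(-11)))) = Mul(-1, Add(Add(376, Mul(-4, -17)), Mul(-1, Mul(-39, -11)))) = Mul(-1, Add(Add(376, 68), Mul(-1, 429))) = Mul(-1, Add(444, -429)) = Mul(-1, 15) = -15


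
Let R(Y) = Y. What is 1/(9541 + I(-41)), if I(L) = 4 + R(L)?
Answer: 1/9504 ≈ 0.00010522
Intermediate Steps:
I(L) = 4 + L
1/(9541 + I(-41)) = 1/(9541 + (4 - 41)) = 1/(9541 - 37) = 1/9504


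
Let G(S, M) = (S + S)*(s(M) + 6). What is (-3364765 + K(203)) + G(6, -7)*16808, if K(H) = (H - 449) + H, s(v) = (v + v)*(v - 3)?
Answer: 26082808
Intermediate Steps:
s(v) = 2*v*(-3 + v) (s(v) = (2*v)*(-3 + v) = 2*v*(-3 + v))
G(S, M) = 2*S*(6 + 2*M*(-3 + M)) (G(S, M) = (S + S)*(2*M*(-3 + M) + 6) = (2*S)*(6 + 2*M*(-3 + M)) = 2*S*(6 + 2*M*(-3 + M)))
K(H) = -449 + 2*H (K(H) = (-449 + H) + H = -449 + 2*H)
(-3364765 + K(203)) + G(6, -7)*16808 = (-3364765 + (-449 + 2*203)) + (4*6*(3 - 7*(-3 - 7)))*16808 = (-3364765 + (-449 + 406)) + (4*6*(3 - 7*(-10)))*16808 = (-3364765 - 43) + (4*6*(3 + 70))*16808 = -3364808 + (4*6*73)*16808 = -3364808 + 1752*16808 = -3364808 + 29447616 = 26082808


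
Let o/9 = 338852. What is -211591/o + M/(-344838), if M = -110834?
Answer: 44173714309/175273568964 ≈ 0.25203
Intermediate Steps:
o = 3049668 (o = 9*338852 = 3049668)
-211591/o + M/(-344838) = -211591/3049668 - 110834/(-344838) = -211591*1/3049668 - 110834*(-1/344838) = -211591/3049668 + 55417/172419 = 44173714309/175273568964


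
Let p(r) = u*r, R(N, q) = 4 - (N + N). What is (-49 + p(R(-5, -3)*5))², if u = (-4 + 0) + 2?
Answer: 35721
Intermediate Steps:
u = -2 (u = -4 + 2 = -2)
R(N, q) = 4 - 2*N
p(r) = -2*r
(-49 + p(R(-5, -3)*5))² = (-49 - 2*(4 - 2*(-5))*5)² = (-49 - 2*(4 + 10)*5)² = (-49 - 28*5)² = (-49 - 2*70)² = (-49 - 140)² = (-189)² = 35721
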